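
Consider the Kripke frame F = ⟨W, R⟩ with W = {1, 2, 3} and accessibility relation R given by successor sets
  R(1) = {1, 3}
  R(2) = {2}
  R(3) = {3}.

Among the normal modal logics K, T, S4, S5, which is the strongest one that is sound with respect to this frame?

S4

Reflexive (axiom T): yes — every world is R-related to itself.
Transitive (axiom 4): yes — every two-step R-path is closed by a direct edge.
Euclidean (axiom 5): no — 1 R 3 and 1 R 1, but not 3 R 1.
So F validates K, T, S4; S5 would additionally require R to be Euclidean. The strongest is S4.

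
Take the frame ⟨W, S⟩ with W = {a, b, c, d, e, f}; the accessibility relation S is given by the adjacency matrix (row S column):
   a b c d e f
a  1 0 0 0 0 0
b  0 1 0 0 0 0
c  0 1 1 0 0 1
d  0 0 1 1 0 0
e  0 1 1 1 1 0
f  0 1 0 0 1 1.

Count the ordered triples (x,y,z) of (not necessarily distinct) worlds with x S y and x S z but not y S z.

14

Enumerating: (c,b,c), (c,b,f), (c,f,c), (d,c,d), (e,b,c), (e,b,d), (e,b,e), (e,c,d), (e,c,e), (e,d,b), (e,d,e), (f,b,e), (f,b,f), (f,e,f).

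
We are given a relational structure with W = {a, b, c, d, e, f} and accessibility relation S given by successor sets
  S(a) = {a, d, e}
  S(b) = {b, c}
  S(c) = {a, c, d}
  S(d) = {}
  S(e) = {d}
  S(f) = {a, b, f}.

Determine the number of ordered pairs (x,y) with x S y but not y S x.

Enumerating: (a,d), (a,e), (b,c), (c,a), (c,d), (e,d), (f,a), (f,b).

8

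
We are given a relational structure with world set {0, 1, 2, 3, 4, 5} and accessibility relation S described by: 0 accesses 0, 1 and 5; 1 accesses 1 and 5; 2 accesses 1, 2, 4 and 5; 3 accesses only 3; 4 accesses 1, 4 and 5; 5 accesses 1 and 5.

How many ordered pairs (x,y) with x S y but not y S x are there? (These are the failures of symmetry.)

7

Enumerating: (0,1), (0,5), (2,1), (2,4), (2,5), (4,1), (4,5).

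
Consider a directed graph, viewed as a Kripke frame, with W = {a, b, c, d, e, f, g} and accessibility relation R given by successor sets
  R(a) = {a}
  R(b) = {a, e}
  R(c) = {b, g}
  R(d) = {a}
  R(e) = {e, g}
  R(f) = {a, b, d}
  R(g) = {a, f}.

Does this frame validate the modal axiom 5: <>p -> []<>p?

No

Axiom 5 corresponds to the accessibility relation being Euclidean.
Euclidean: no — b R a and b R e, but not a R e.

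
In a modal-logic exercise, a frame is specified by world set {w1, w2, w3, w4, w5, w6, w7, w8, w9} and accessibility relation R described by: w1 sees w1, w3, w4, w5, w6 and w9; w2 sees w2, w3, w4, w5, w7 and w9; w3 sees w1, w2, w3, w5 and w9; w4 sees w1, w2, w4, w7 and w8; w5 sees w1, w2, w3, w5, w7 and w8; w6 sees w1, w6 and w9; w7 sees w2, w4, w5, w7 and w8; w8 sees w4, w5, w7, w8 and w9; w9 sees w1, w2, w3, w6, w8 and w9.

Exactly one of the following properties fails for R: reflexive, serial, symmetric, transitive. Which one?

transitive

Reflexive: yes — every world is R-related to itself.
Serial: yes — every world has a successor (e.g. w1 R w1).
Symmetric: yes — every pair in R has its reverse in R.
Transitive: no — w1 R w3 and w3 R w2, but not w1 R w2.
Only transitive fails.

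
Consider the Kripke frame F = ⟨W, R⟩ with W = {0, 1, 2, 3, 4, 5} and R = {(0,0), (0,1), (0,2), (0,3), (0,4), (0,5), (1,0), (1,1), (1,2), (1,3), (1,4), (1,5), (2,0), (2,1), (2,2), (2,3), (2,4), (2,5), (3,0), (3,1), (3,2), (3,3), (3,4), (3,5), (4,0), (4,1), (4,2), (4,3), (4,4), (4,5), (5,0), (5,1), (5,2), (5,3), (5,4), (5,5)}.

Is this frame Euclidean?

Euclidean: yes — any two successors of a common world are R-related.

Yes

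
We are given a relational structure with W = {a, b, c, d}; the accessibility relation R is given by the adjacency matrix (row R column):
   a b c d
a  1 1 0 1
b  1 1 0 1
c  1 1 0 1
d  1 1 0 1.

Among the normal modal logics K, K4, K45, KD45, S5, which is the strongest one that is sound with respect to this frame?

KD45

Transitive (axiom 4): yes — every two-step R-path is closed by a direct edge.
Euclidean (axiom 5): yes — any two successors of a common world are R-related.
Serial (axiom D): yes — every world has a successor (e.g. a R a).
Reflexive (axiom T): no — c is not related to itself.
So F validates K, K4, K45, KD45; S5 would additionally require R to be reflexive. The strongest is KD45.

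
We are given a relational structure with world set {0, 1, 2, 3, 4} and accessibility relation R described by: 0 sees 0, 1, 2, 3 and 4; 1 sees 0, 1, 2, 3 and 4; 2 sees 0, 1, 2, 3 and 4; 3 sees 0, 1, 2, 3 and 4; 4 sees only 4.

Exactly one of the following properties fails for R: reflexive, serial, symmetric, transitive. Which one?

symmetric

Reflexive: yes — every world is R-related to itself.
Serial: yes — every world has a successor (e.g. 0 R 0).
Symmetric: no — 0 R 4 but not 4 R 0.
Transitive: yes — every two-step R-path is closed by a direct edge.
Only symmetric fails.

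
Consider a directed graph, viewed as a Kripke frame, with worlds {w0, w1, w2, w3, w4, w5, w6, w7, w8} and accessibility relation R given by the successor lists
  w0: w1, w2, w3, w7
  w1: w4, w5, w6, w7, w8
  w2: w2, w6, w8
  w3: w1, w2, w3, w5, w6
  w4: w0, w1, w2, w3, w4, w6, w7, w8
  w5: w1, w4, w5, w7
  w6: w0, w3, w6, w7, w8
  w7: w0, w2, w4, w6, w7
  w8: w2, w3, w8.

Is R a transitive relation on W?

No

Transitive: no — w0 R w1 and w1 R w4, but not w0 R w4.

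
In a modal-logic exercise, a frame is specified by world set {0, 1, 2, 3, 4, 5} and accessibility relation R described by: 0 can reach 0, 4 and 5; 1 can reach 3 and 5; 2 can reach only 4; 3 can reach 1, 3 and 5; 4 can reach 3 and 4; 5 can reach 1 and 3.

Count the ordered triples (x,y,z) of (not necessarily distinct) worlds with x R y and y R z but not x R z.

Enumerating: (0,4,3), (0,5,1), (0,5,3), (1,3,1), (1,5,1), (2,4,3), (4,3,1), (4,3,5), (5,1,5), (5,3,5).

10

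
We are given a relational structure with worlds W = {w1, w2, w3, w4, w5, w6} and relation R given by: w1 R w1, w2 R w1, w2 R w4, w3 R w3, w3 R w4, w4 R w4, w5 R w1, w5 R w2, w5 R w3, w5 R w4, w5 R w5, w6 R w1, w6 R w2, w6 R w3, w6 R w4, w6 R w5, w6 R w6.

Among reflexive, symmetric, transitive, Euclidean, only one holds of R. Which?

transitive

Reflexive: no — w2 is not related to itself.
Symmetric: no — w2 R w1 but not w1 R w2.
Transitive: yes — every two-step R-path is closed by a direct edge.
Euclidean: no — w2 R w1 and w2 R w4, but not w1 R w4.
Only transitive holds.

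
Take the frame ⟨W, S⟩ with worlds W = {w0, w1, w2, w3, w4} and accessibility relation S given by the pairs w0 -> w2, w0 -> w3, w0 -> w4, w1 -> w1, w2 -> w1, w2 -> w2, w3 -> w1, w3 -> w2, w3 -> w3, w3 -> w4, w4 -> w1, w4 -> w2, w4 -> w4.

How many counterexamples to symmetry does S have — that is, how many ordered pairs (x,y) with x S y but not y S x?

Enumerating: (w0,w2), (w0,w3), (w0,w4), (w2,w1), (w3,w1), (w3,w2), (w3,w4), (w4,w1), (w4,w2).

9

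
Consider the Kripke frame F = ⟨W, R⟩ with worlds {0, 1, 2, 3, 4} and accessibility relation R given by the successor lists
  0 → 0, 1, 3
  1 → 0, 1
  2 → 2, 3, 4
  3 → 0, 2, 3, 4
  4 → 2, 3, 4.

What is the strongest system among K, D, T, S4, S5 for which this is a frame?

T

Serial (axiom D): yes — every world has a successor (e.g. 0 R 0).
Reflexive (axiom T): yes — every world is R-related to itself.
Transitive (axiom 4): no — 0 R 3 and 3 R 2, but not 0 R 2.
Euclidean (axiom 5): no — 0 R 1 and 0 R 3, but not 1 R 3.
So F validates K, D, T; S4 would additionally require R to be transitive. The strongest is T.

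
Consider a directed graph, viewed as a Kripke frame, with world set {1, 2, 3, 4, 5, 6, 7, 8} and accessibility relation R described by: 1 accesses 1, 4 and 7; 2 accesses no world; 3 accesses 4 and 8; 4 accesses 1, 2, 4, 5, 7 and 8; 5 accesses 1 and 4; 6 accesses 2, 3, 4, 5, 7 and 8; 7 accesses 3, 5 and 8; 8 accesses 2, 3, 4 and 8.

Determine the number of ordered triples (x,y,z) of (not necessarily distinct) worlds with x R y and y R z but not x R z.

29

Enumerating: (1,4,2), (1,4,5), (1,4,8), (1,7,3), (1,7,5), (1,7,8), (3,4,1), (3,4,2), (3,4,5), (3,4,7), (3,8,2), (3,8,3), … and 17 more.
Total: 29.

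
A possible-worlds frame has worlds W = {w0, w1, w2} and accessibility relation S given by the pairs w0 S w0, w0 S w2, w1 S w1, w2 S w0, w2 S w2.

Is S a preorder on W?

Reflexive: yes — every world is S-related to itself.
Transitive: yes — every two-step S-path is closed by a direct edge.
So S is a preorder.

Yes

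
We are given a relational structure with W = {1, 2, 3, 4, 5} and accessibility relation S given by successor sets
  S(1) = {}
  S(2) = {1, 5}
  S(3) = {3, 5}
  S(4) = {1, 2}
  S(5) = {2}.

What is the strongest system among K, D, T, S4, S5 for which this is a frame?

Serial (axiom D): no — 1 has no S-successor.
Reflexive (axiom T): no — 1 is not related to itself.
Transitive (axiom 4): no — 3 S 5 and 5 S 2, but not 3 S 2.
Euclidean (axiom 5): no — 2 S 1 and 2 S 5, but not 1 S 5.
So F validates K; D would additionally require S to be serial. The strongest is K.

K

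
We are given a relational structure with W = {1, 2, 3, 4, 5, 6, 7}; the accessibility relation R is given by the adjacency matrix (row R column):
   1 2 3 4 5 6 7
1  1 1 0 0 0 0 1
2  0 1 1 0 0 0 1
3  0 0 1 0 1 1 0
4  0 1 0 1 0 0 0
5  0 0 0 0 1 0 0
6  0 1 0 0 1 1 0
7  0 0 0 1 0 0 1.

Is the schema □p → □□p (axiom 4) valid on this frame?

By correspondence theory, 4 is valid on a frame iff R is transitive.
Transitive: no — 1 R 2 and 2 R 3, but not 1 R 3.

No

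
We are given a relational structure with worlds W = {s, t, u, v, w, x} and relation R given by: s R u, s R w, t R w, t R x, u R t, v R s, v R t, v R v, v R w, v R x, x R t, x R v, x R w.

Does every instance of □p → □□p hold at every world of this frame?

No

By correspondence theory, 4 is valid on a frame iff R is transitive.
Transitive: no — s R u and u R t, but not s R t.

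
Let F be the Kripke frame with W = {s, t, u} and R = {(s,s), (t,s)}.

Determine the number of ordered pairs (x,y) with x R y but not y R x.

1

Enumerating: (t,s).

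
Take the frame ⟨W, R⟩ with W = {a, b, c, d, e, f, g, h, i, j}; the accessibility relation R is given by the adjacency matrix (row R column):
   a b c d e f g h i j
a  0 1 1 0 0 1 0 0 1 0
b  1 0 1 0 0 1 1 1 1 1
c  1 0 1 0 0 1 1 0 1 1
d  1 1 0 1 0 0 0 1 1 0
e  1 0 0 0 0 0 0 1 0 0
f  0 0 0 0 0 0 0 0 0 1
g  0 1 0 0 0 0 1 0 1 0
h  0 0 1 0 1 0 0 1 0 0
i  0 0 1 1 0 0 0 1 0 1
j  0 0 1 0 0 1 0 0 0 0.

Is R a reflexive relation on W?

Reflexive: no — a is not related to itself.

No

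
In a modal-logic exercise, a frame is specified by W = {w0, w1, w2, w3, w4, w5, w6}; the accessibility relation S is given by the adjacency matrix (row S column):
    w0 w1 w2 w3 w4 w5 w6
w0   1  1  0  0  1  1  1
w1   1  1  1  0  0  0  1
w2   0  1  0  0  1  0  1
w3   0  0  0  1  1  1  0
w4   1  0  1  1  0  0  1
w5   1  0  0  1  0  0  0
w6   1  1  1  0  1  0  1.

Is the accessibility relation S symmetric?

Yes

Symmetric: yes — every pair in S has its reverse in S.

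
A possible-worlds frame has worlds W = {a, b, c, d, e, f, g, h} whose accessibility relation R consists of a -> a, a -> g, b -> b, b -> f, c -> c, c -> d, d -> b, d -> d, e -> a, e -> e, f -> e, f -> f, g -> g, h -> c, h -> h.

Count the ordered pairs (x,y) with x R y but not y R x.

7

Enumerating: (a,g), (b,f), (c,d), (d,b), (e,a), (f,e), (h,c).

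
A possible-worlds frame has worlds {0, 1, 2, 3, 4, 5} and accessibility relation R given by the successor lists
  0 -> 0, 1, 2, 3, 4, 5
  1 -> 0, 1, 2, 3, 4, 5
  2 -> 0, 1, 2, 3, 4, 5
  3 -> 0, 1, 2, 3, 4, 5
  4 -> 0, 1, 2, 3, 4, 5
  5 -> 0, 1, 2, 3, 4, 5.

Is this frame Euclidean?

Yes

Euclidean: yes — any two successors of a common world are R-related.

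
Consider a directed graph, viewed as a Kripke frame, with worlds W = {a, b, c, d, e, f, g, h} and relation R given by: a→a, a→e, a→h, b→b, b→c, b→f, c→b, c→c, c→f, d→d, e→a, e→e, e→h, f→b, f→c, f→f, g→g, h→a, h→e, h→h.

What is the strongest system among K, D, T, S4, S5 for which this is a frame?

S5

Serial (axiom D): yes — every world has a successor (e.g. a R a).
Reflexive (axiom T): yes — every world is R-related to itself.
Transitive (axiom 4): yes — every two-step R-path is closed by a direct edge.
Euclidean (axiom 5): yes — any two successors of a common world are R-related.
So F validates K, D, T, S4, S5. The strongest is S5.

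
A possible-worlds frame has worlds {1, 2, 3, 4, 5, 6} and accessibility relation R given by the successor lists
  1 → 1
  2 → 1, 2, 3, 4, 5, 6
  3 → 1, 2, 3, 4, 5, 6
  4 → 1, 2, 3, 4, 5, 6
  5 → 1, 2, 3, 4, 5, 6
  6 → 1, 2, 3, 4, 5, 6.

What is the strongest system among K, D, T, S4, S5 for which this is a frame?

S4

Serial (axiom D): yes — every world has a successor (e.g. 1 R 1).
Reflexive (axiom T): yes — every world is R-related to itself.
Transitive (axiom 4): yes — every two-step R-path is closed by a direct edge.
Euclidean (axiom 5): no — 2 R 1 and 2 R 3, but not 1 R 3.
So F validates K, D, T, S4; S5 would additionally require R to be Euclidean. The strongest is S4.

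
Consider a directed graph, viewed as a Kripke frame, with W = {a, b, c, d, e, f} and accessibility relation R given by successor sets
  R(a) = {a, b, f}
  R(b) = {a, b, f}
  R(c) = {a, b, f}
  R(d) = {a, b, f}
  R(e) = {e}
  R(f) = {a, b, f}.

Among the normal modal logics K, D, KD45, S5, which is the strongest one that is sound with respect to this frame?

KD45

Serial (axiom D): yes — every world has a successor (e.g. a R a).
Euclidean (axiom 5): yes — any two successors of a common world are R-related.
Transitive (axiom 4): yes — every two-step R-path is closed by a direct edge.
Reflexive (axiom T): no — c is not related to itself.
So F validates K, D, KD45; S5 would additionally require R to be reflexive. The strongest is KD45.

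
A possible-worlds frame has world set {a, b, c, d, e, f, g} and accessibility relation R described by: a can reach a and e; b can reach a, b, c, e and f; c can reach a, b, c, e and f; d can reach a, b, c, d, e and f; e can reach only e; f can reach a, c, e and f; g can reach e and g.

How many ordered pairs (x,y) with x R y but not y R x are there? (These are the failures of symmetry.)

14

Enumerating: (a,e), (b,a), (b,e), (b,f), (c,a), (c,e), (d,a), (d,b), (d,c), (d,e), (d,f), (f,a), (f,e), (g,e).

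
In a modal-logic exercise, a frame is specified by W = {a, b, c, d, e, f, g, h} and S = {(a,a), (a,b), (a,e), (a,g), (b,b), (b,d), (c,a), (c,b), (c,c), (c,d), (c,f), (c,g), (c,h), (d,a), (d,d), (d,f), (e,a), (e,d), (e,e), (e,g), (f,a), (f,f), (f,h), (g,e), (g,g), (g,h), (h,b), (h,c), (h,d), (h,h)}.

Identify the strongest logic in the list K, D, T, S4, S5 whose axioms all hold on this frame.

Serial (axiom D): yes — every world has a successor (e.g. a S a).
Reflexive (axiom T): yes — every world is S-related to itself.
Transitive (axiom 4): no — a S b and b S d, but not a S d.
Euclidean (axiom 5): no — a S b and a S e, but not b S e.
So F validates K, D, T; S4 would additionally require S to be transitive. The strongest is T.

T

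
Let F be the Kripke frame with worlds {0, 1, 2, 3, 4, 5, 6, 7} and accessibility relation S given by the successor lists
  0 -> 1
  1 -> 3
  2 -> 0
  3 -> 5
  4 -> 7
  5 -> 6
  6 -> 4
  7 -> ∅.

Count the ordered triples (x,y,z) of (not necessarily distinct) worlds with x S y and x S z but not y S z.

Enumerating: (0,1,1), (1,3,3), (2,0,0), (3,5,5), (4,7,7), (5,6,6), (6,4,4).

7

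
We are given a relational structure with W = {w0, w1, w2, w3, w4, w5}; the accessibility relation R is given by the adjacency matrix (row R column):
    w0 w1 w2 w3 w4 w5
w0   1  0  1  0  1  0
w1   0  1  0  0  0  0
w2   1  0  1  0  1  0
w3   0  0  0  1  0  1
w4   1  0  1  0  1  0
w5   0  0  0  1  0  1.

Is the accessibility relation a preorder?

Yes

Reflexive: yes — every world is R-related to itself.
Transitive: yes — every two-step R-path is closed by a direct edge.
So R is a preorder.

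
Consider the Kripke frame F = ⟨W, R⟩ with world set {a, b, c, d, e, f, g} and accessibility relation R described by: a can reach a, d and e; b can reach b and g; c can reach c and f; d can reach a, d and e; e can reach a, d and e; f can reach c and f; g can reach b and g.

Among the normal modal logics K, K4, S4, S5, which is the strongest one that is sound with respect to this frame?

S5

Transitive (axiom 4): yes — every two-step R-path is closed by a direct edge.
Reflexive (axiom T): yes — every world is R-related to itself.
Euclidean (axiom 5): yes — any two successors of a common world are R-related.
So F validates K, K4, S4, S5. The strongest is S5.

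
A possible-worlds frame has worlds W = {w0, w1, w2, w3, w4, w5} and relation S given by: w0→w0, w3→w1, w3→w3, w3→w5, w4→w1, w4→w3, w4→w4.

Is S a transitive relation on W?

Transitive: no — w4 S w3 and w3 S w5, but not w4 S w5.

No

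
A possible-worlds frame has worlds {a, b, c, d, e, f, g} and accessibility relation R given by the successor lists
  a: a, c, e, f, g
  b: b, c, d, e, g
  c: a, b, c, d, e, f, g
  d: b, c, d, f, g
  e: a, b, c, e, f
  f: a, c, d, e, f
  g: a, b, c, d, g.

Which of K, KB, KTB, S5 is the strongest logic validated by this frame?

KTB

Symmetric (axiom B): yes — every pair in R has its reverse in R.
Reflexive (axiom T): yes — every world is R-related to itself.
Euclidean (axiom 5): no — a R e and a R g, but not e R g.
So F validates K, KB, KTB; S5 would additionally require R to be Euclidean. The strongest is KTB.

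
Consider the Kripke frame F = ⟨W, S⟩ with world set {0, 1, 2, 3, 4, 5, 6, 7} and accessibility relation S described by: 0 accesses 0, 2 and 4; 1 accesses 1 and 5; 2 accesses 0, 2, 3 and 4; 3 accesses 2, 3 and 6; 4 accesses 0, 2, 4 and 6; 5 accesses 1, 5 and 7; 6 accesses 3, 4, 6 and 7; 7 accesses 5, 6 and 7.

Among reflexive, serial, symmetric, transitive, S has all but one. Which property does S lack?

transitive

Reflexive: yes — every world is S-related to itself.
Serial: yes — every world has a successor (e.g. 0 S 0).
Symmetric: yes — every pair in S has its reverse in S.
Transitive: no — 0 S 2 and 2 S 3, but not 0 S 3.
Only transitive fails.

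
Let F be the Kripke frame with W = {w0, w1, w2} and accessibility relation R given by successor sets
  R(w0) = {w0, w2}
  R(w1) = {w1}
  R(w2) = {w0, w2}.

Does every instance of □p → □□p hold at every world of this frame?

Yes

The schema 4 characterises exactly the transitive frames.
Transitive: yes — every two-step R-path is closed by a direct edge.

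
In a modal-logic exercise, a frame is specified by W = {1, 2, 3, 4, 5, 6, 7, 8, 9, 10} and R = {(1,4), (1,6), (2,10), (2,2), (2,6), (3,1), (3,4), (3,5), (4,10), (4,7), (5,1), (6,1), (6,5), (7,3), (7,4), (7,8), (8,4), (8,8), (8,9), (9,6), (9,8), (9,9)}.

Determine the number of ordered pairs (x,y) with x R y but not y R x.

Enumerating: (1,4), (2,10), (2,6), (3,1), (3,4), (3,5), (4,10), (5,1), (6,5), (7,3), (7,8), (8,4), (9,6).

13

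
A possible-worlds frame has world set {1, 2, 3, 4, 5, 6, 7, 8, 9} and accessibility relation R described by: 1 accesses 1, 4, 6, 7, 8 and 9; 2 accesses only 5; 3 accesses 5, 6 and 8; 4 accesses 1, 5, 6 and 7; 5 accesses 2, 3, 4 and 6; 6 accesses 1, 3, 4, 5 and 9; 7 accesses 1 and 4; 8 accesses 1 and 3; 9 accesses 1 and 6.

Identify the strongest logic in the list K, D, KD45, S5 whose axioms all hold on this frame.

Serial (axiom D): yes — every world has a successor (e.g. 1 R 1).
Euclidean (axiom 5): no — 1 R 4 and 1 R 8, but not 4 R 8.
Transitive (axiom 4): no — 1 R 4 and 4 R 5, but not 1 R 5.
Reflexive (axiom T): no — 2 is not related to itself.
So F validates K, D; KD45 would additionally require R to be Euclidean and transitive. The strongest is D.

D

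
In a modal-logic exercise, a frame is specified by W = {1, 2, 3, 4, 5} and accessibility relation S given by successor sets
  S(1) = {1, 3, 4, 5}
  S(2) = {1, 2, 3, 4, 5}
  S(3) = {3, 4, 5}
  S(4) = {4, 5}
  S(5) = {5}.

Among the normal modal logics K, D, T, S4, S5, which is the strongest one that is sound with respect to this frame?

Serial (axiom D): yes — every world has a successor (e.g. 1 S 1).
Reflexive (axiom T): yes — every world is S-related to itself.
Transitive (axiom 4): yes — every two-step S-path is closed by a direct edge.
Euclidean (axiom 5): no — 1 S 4 and 1 S 3, but not 4 S 3.
So F validates K, D, T, S4; S5 would additionally require S to be Euclidean. The strongest is S4.

S4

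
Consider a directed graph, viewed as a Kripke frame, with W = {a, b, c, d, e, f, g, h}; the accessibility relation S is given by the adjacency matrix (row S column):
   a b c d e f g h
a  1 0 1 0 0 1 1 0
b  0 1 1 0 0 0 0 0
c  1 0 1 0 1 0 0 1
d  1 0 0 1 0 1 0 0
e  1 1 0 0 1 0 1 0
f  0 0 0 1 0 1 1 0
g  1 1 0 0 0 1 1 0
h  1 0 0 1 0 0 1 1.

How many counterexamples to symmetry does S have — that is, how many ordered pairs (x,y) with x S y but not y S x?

Enumerating: (a,f), (b,c), (c,e), (c,h), (d,a), (e,a), (e,b), (e,g), (g,b), (h,a), (h,d), (h,g).

12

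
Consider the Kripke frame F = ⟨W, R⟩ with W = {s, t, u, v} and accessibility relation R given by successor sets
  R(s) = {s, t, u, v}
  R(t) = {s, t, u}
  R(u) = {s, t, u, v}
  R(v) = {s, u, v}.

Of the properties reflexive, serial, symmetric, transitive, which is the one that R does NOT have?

Reflexive: yes — every world is R-related to itself.
Serial: yes — every world has a successor (e.g. s R s).
Symmetric: yes — every pair in R has its reverse in R.
Transitive: no — t R s and s R v, but not t R v.
Only transitive fails.

transitive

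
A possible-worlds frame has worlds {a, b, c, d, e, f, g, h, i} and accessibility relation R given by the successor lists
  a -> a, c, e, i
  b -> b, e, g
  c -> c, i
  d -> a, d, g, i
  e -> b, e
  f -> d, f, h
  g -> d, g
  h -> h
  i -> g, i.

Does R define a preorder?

No

Reflexive: yes — every world is R-related to itself.
Transitive: no — a R e and e R b, but not a R b.
So R is not a preorder.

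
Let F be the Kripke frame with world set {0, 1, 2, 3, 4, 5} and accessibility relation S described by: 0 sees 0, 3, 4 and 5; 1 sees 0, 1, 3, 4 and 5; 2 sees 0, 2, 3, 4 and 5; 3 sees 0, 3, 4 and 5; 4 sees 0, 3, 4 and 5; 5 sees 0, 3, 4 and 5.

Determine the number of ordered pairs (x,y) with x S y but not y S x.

8

Enumerating: (1,0), (1,3), (1,4), (1,5), (2,0), (2,3), (2,4), (2,5).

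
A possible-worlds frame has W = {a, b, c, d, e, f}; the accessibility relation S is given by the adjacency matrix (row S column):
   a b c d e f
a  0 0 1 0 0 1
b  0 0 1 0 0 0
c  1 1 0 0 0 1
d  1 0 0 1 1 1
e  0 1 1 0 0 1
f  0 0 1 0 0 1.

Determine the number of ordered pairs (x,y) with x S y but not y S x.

Enumerating: (a,f), (d,a), (d,e), (d,f), (e,b), (e,c), (e,f).

7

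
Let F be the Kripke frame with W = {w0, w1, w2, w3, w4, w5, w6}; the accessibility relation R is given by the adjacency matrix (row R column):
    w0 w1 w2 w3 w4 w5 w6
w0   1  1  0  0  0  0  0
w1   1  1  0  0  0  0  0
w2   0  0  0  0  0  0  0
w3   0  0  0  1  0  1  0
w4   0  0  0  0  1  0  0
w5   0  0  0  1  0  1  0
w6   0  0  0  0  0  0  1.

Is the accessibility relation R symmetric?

Symmetric: yes — every pair in R has its reverse in R.

Yes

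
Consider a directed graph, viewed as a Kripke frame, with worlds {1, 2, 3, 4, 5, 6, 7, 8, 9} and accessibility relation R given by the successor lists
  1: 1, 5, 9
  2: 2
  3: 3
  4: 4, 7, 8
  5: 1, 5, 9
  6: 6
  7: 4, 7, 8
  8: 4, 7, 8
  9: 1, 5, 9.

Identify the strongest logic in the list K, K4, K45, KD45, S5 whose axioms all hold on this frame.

Transitive (axiom 4): yes — every two-step R-path is closed by a direct edge.
Euclidean (axiom 5): yes — any two successors of a common world are R-related.
Serial (axiom D): yes — every world has a successor (e.g. 1 R 1).
Reflexive (axiom T): yes — every world is R-related to itself.
So F validates K, K4, K45, KD45, S5. The strongest is S5.

S5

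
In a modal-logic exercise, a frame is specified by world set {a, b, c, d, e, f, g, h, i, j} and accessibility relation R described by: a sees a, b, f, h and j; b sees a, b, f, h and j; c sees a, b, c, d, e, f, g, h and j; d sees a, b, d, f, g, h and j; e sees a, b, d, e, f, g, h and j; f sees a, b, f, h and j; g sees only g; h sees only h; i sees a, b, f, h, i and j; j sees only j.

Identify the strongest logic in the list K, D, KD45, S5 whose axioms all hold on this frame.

D

Serial (axiom D): yes — every world has a successor (e.g. a R a).
Euclidean (axiom 5): no — a R h and a R b, but not h R b.
Transitive (axiom 4): yes — every two-step R-path is closed by a direct edge.
Reflexive (axiom T): yes — every world is R-related to itself.
So F validates K, D; KD45 would additionally require R to be Euclidean. The strongest is D.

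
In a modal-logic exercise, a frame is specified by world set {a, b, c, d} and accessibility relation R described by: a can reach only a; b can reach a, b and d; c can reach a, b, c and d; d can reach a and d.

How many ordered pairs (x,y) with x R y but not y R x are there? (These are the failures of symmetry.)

Enumerating: (b,a), (b,d), (c,a), (c,b), (c,d), (d,a).

6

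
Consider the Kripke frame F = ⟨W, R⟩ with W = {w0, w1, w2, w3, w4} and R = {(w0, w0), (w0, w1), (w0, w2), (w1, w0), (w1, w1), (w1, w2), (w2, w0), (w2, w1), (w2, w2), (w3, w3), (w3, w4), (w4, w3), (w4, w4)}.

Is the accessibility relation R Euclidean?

Euclidean: yes — any two successors of a common world are R-related.

Yes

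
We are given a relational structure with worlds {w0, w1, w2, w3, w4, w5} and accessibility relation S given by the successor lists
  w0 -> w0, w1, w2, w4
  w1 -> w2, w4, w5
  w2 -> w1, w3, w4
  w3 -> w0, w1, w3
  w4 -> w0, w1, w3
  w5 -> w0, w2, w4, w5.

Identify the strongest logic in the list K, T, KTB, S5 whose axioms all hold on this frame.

K

Reflexive (axiom T): no — w1 is not related to itself.
Symmetric (axiom B): no — w0 S w1 but not w1 S w0.
Euclidean (axiom 5): no — w0 S w4 and w0 S w2, but not w4 S w2.
So F validates K; T would additionally require S to be reflexive. The strongest is K.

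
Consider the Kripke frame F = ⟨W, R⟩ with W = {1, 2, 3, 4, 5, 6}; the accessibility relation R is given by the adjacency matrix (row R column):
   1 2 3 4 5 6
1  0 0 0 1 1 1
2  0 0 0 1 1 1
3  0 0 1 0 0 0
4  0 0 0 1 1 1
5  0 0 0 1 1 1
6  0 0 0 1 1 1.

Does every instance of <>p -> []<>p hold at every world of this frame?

Yes

The schema 5 characterises exactly the Euclidean frames.
Euclidean: yes — any two successors of a common world are R-related.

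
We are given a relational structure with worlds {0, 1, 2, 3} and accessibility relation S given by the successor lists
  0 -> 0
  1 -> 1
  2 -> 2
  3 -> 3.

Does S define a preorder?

Yes

Reflexive: yes — every world is S-related to itself.
Transitive: yes — every two-step S-path is closed by a direct edge.
So S is a preorder.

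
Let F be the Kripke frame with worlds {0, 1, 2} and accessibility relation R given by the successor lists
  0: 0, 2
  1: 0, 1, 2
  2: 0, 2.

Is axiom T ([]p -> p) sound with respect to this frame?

By correspondence theory, T is valid on a frame iff R is reflexive.
Reflexive: yes — every world is R-related to itself.

Yes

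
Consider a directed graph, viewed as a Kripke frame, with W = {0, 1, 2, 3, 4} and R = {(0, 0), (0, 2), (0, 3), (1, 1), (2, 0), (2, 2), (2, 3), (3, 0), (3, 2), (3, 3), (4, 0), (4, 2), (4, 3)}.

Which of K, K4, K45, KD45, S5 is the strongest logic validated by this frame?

KD45

Transitive (axiom 4): yes — every two-step R-path is closed by a direct edge.
Euclidean (axiom 5): yes — any two successors of a common world are R-related.
Serial (axiom D): yes — every world has a successor (e.g. 0 R 0).
Reflexive (axiom T): no — 4 is not related to itself.
So F validates K, K4, K45, KD45; S5 would additionally require R to be reflexive. The strongest is KD45.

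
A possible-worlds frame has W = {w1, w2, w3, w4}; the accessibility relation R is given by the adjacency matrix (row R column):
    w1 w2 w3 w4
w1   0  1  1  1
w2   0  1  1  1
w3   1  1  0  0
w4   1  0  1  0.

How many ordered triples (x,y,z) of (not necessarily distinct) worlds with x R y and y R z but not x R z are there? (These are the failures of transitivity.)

Enumerating: (w1,w3,w1), (w1,w4,w1), (w2,w3,w1), (w2,w4,w1), (w3,w1,w3), (w3,w1,w4), (w3,w2,w3), (w3,w2,w4), (w4,w1,w2), (w4,w1,w4), (w4,w3,w2).

11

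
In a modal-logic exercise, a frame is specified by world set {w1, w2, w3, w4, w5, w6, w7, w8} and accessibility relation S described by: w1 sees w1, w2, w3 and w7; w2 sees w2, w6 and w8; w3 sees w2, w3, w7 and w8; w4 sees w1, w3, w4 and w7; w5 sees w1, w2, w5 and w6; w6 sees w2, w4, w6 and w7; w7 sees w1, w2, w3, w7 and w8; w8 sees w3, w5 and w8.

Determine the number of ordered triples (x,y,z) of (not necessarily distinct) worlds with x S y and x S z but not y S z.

38

Enumerating: (w1,w2,w1), (w1,w2,w3), (w1,w2,w7), (w1,w3,w1), (w2,w6,w8), (w2,w8,w2), (w2,w8,w6), (w3,w2,w3), (w3,w2,w7), (w3,w8,w2), (w3,w8,w7), (w4,w1,w4), … and 26 more.
Total: 38.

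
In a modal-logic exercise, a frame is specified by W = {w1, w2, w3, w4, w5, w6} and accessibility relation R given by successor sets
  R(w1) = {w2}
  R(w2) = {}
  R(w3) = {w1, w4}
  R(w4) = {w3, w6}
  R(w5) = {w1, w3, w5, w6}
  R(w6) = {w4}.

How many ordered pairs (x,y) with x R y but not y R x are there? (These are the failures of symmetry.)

5

Enumerating: (w1,w2), (w3,w1), (w5,w1), (w5,w3), (w5,w6).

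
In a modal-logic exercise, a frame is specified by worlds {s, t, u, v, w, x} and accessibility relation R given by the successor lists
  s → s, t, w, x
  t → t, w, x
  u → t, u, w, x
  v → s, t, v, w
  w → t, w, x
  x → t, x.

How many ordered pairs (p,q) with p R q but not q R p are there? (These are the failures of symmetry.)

10

Enumerating: (s,t), (s,w), (s,x), (u,t), (u,w), (u,x), (v,s), (v,t), (v,w), (w,x).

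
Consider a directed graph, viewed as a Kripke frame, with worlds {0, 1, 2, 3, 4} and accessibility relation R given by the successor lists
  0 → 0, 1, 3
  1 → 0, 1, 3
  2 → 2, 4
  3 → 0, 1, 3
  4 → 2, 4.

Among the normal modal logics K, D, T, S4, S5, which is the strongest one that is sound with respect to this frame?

Serial (axiom D): yes — every world has a successor (e.g. 0 R 0).
Reflexive (axiom T): yes — every world is R-related to itself.
Transitive (axiom 4): yes — every two-step R-path is closed by a direct edge.
Euclidean (axiom 5): yes — any two successors of a common world are R-related.
So F validates K, D, T, S4, S5. The strongest is S5.

S5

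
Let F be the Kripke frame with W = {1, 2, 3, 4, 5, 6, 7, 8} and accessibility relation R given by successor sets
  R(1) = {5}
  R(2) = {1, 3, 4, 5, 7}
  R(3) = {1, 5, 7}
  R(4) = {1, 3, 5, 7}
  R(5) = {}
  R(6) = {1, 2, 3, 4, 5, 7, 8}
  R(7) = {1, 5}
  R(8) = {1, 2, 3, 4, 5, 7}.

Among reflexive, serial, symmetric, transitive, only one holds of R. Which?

Reflexive: no — 1 is not related to itself.
Serial: no — 5 has no R-successor.
Symmetric: no — 1 R 5 but not 5 R 1.
Transitive: yes — every two-step R-path is closed by a direct edge.
Only transitive holds.

transitive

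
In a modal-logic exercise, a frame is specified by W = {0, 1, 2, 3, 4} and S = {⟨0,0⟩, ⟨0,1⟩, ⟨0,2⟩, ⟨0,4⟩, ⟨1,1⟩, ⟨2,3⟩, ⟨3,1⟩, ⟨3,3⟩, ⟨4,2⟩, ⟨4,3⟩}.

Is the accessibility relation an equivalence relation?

Reflexive: no — 2 is not related to itself.
Symmetric: no — 0 S 1 but not 1 S 0.
Transitive: no — 0 S 2 and 2 S 3, but not 0 S 3.
So S is not an equivalence relation.

No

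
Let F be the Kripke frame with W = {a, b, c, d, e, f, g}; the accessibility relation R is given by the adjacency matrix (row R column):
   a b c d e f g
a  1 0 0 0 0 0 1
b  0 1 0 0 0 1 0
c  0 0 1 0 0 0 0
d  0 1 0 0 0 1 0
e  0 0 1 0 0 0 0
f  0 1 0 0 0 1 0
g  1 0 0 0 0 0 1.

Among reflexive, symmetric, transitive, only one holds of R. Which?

transitive

Reflexive: no — d is not related to itself.
Symmetric: no — d R b but not b R d.
Transitive: yes — every two-step R-path is closed by a direct edge.
Only transitive holds.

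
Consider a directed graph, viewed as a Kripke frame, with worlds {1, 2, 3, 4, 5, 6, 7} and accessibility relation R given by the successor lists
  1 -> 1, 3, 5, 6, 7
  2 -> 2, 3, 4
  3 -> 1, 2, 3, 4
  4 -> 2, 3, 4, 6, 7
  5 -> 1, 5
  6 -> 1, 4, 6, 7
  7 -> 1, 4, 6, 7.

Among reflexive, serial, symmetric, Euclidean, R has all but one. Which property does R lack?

Euclidean

Reflexive: yes — every world is R-related to itself.
Serial: yes — every world has a successor (e.g. 1 R 1).
Symmetric: yes — every pair in R has its reverse in R.
Euclidean: no — 1 R 3 and 1 R 5, but not 3 R 5.
Only Euclidean fails.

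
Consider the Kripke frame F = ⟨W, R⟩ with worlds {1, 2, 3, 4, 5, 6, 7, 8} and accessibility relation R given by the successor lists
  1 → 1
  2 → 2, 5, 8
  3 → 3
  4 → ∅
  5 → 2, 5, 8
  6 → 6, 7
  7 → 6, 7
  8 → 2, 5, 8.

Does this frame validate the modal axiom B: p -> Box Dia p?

Yes

Axiom B corresponds to the accessibility relation being symmetric.
Symmetric: yes — every pair in R has its reverse in R.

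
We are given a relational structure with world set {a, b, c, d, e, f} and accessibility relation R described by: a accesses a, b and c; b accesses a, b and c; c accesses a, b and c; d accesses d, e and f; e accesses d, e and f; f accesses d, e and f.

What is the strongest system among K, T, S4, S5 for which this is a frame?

Reflexive (axiom T): yes — every world is R-related to itself.
Transitive (axiom 4): yes — every two-step R-path is closed by a direct edge.
Euclidean (axiom 5): yes — any two successors of a common world are R-related.
So F validates K, T, S4, S5. The strongest is S5.

S5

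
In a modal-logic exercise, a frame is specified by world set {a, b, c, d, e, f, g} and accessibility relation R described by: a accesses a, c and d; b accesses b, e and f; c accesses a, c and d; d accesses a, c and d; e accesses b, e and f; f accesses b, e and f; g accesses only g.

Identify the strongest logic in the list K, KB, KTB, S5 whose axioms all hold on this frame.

Symmetric (axiom B): yes — every pair in R has its reverse in R.
Reflexive (axiom T): yes — every world is R-related to itself.
Euclidean (axiom 5): yes — any two successors of a common world are R-related.
So F validates K, KB, KTB, S5. The strongest is S5.

S5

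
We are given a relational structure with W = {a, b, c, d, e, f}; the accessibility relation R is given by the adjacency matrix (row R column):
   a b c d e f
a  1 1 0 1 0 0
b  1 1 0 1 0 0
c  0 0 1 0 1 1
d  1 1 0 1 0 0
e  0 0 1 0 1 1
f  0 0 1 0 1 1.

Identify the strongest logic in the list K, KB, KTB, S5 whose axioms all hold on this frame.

S5

Symmetric (axiom B): yes — every pair in R has its reverse in R.
Reflexive (axiom T): yes — every world is R-related to itself.
Euclidean (axiom 5): yes — any two successors of a common world are R-related.
So F validates K, KB, KTB, S5. The strongest is S5.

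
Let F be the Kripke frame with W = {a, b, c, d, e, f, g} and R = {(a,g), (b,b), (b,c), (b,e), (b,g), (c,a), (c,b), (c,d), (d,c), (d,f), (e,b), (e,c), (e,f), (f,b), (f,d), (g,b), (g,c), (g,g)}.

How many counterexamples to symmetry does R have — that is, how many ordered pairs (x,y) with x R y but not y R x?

6

Enumerating: (a,g), (c,a), (e,c), (e,f), (f,b), (g,c).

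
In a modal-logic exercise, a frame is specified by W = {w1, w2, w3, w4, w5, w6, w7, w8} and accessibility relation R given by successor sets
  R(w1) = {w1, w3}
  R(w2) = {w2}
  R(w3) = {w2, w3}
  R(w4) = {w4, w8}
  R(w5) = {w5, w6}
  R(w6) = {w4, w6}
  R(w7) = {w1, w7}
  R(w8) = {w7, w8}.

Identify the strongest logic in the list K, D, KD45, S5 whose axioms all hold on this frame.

D

Serial (axiom D): yes — every world has a successor (e.g. w1 R w1).
Euclidean (axiom 5): no — w1 R w3 and w1 R w1, but not w3 R w1.
Transitive (axiom 4): no — w1 R w3 and w3 R w2, but not w1 R w2.
Reflexive (axiom T): yes — every world is R-related to itself.
So F validates K, D; KD45 would additionally require R to be Euclidean and transitive. The strongest is D.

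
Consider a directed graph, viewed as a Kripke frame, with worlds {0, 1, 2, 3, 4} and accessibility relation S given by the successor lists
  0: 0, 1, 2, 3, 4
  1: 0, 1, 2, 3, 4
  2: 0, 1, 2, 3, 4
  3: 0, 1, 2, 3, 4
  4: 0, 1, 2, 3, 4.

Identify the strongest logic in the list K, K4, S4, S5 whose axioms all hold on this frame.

S5

Transitive (axiom 4): yes — every two-step S-path is closed by a direct edge.
Reflexive (axiom T): yes — every world is S-related to itself.
Euclidean (axiom 5): yes — any two successors of a common world are S-related.
So F validates K, K4, S4, S5. The strongest is S5.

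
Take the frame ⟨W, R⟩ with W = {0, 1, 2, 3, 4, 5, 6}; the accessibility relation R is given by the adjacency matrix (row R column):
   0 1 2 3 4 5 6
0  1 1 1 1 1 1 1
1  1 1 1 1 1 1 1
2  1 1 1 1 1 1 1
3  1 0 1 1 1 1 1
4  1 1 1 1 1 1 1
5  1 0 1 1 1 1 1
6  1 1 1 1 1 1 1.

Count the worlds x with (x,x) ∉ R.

0

R is reflexive; there are no such worlds.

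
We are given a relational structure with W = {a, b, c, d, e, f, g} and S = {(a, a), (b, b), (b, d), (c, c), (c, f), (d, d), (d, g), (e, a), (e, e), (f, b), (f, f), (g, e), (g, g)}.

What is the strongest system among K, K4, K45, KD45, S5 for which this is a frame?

K

Transitive (axiom 4): no — b S d and d S g, but not b S g.
Euclidean (axiom 5): no — b S d and b S b, but not d S b.
Serial (axiom D): yes — every world has a successor (e.g. a S a).
Reflexive (axiom T): yes — every world is S-related to itself.
So F validates K; K4 would additionally require S to be transitive. The strongest is K.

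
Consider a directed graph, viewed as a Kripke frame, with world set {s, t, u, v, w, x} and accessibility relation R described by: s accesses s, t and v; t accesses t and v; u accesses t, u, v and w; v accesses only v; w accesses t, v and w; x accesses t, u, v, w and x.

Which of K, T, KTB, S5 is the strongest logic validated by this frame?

Reflexive (axiom T): yes — every world is R-related to itself.
Symmetric (axiom B): no — s R t but not t R s.
Euclidean (axiom 5): no — s R v and s R t, but not v R t.
So F validates K, T; KTB would additionally require R to be symmetric. The strongest is T.

T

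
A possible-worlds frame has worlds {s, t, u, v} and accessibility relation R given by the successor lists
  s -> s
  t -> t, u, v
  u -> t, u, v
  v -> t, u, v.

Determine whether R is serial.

Yes

Serial: yes — every world has a successor (e.g. s R s).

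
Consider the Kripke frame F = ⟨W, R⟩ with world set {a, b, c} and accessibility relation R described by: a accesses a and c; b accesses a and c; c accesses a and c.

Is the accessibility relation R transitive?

Yes

Transitive: yes — every two-step R-path is closed by a direct edge.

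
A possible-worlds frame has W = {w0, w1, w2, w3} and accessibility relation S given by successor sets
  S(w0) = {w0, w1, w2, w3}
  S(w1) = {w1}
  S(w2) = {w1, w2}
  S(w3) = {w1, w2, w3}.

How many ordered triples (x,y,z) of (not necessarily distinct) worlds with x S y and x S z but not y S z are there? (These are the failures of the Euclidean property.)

10

Enumerating: (w0,w1,w0), (w0,w1,w2), (w0,w1,w3), (w0,w2,w0), (w0,w2,w3), (w0,w3,w0), (w2,w1,w2), (w3,w1,w2), (w3,w1,w3), (w3,w2,w3).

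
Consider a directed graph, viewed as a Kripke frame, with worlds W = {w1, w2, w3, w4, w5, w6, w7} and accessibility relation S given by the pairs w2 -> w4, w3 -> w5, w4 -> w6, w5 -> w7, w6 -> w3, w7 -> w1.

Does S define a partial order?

Reflexive: no — w1 is not related to itself.
Transitive: no — w2 S w4 and w4 S w6, but not w2 S w6.
Antisymmetric: yes — no distinct pair is related both ways.
So S is not a partial order.

No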